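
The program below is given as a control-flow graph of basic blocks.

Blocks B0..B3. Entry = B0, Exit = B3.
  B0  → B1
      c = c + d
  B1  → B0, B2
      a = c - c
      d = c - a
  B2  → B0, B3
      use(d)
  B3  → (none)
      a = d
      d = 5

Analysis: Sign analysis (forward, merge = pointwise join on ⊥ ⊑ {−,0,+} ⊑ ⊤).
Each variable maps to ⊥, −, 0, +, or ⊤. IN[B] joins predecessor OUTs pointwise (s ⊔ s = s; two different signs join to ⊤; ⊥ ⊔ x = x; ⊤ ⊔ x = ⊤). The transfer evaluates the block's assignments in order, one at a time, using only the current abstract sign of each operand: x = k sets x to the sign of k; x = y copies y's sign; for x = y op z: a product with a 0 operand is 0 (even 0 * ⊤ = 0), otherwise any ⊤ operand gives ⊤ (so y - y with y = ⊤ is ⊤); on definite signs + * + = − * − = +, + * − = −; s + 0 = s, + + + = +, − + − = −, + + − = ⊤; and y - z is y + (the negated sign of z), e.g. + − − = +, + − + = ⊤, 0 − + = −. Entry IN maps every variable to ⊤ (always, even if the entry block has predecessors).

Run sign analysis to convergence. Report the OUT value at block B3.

Converged values:
  B0: | IN=(all ⊤) | OUT=(all ⊤)
  B1: | IN=(all ⊤) | OUT=(all ⊤)
  B2: | IN=(all ⊤) | OUT=(all ⊤)
  B3: | IN=(all ⊤) | OUT={d:+; rest ⊤}

Merge at B3: IN[B3] = OUT[B2] = {a: ⊤, b: ⊤, c: ⊤, d: ⊤, e: ⊤, f: ⊤}
Applying B3's transfer function to that IN value gives OUT[B3] (row B3 above).

Answer: {a: ⊤, b: ⊤, c: ⊤, d: +, e: ⊤, f: ⊤}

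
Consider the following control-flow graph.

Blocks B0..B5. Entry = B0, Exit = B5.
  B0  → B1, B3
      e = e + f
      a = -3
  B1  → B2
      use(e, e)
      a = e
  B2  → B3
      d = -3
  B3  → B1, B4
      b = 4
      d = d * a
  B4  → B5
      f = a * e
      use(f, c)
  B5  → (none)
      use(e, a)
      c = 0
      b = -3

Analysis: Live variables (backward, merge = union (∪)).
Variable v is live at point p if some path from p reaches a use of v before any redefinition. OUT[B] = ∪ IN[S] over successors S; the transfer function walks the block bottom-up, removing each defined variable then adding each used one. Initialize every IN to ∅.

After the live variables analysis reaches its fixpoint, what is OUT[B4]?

Fixpoint table:
  B0: | IN={c, d, e, f} | OUT={a, c, d, e}
  B1: | IN={c, e} | OUT={a, c, e}
  B2: | IN={a, c, e} | OUT={a, c, d, e}
  B3: | IN={a, c, d, e} | OUT={a, c, e}
  B4: | IN={a, c, e} | OUT={a, e}
  B5: | IN={a, e} | OUT={}

Merge at B4: OUT[B4] = IN[B5] = {a, e}

Answer: {a, e}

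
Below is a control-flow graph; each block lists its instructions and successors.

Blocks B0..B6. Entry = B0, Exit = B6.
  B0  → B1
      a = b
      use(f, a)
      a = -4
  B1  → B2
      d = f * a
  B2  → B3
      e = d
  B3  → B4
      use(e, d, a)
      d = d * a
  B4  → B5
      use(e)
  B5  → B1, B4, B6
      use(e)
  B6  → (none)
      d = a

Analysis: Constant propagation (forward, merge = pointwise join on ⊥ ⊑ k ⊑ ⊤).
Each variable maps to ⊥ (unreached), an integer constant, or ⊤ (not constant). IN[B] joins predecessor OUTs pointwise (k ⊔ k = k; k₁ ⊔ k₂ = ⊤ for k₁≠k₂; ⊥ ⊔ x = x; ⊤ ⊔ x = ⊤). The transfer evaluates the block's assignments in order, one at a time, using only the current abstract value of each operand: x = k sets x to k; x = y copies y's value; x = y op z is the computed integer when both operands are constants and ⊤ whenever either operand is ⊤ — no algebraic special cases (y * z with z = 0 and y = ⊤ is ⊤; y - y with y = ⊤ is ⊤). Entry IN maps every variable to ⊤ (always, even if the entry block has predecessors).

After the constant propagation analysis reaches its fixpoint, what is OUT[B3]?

Converged values:
  B0:  IN=(all ⊤)  OUT={a:-4; rest ⊤}
  B1:  IN={a:-4; rest ⊤}  OUT={a:-4; rest ⊤}
  B2:  IN={a:-4; rest ⊤}  OUT={a:-4; rest ⊤}
  B3:  IN={a:-4; rest ⊤}  OUT={a:-4; rest ⊤}
  B4:  IN={a:-4; rest ⊤}  OUT={a:-4; rest ⊤}
  B5:  IN={a:-4; rest ⊤}  OUT={a:-4; rest ⊤}
  B6:  IN={a:-4; rest ⊤}  OUT={a:-4, d:-4; rest ⊤}

Merge at B3: IN[B3] = OUT[B2] = {a: -4, b: ⊤, c: ⊤, d: ⊤, e: ⊤, f: ⊤}
Applying B3's transfer function to that IN value gives OUT[B3] (row B3 above).

Answer: {a: -4, b: ⊤, c: ⊤, d: ⊤, e: ⊤, f: ⊤}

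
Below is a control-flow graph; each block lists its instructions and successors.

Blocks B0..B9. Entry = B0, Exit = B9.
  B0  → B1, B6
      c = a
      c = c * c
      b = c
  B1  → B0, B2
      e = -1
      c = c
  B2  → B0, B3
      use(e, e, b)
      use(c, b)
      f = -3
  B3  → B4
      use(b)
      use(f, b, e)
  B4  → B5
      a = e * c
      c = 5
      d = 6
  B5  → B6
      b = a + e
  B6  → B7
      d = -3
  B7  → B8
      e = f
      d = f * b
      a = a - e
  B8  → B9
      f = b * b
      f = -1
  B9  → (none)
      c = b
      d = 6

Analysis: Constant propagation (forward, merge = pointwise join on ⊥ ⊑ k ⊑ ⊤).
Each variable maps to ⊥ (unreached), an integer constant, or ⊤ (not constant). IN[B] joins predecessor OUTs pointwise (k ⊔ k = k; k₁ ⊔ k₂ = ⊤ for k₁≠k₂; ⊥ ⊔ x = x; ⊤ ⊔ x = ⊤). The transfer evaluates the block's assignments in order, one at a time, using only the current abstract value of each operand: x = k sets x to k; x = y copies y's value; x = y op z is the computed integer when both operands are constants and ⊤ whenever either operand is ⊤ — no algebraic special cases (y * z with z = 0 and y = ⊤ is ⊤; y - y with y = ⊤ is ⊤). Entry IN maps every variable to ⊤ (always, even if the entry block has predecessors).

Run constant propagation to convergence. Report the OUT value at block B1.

Fixpoint table:
  B0:   IN=(all ⊤)   OUT=(all ⊤)
  B1:   IN=(all ⊤)   OUT={e:-1; rest ⊤}
  B2:   IN={e:-1; rest ⊤}   OUT={e:-1, f:-3; rest ⊤}
  B3:   IN={e:-1, f:-3; rest ⊤}   OUT={e:-1, f:-3; rest ⊤}
  B4:   IN={e:-1, f:-3; rest ⊤}   OUT={c:5, d:6, e:-1, f:-3; rest ⊤}
  B5:   IN={c:5, d:6, e:-1, f:-3; rest ⊤}   OUT={c:5, d:6, e:-1, f:-3; rest ⊤}
  B6:   IN=(all ⊤)   OUT={d:-3; rest ⊤}
  B7:   IN={d:-3; rest ⊤}   OUT=(all ⊤)
  B8:   IN=(all ⊤)   OUT={f:-1; rest ⊤}
  B9:   IN={f:-1; rest ⊤}   OUT={d:6, f:-1; rest ⊤}

Merge at B1: IN[B1] = OUT[B0] = {a: ⊤, b: ⊤, c: ⊤, d: ⊤, e: ⊤, f: ⊤}
Applying B1's transfer function to that IN value gives OUT[B1] (row B1 above).

Answer: {a: ⊤, b: ⊤, c: ⊤, d: ⊤, e: -1, f: ⊤}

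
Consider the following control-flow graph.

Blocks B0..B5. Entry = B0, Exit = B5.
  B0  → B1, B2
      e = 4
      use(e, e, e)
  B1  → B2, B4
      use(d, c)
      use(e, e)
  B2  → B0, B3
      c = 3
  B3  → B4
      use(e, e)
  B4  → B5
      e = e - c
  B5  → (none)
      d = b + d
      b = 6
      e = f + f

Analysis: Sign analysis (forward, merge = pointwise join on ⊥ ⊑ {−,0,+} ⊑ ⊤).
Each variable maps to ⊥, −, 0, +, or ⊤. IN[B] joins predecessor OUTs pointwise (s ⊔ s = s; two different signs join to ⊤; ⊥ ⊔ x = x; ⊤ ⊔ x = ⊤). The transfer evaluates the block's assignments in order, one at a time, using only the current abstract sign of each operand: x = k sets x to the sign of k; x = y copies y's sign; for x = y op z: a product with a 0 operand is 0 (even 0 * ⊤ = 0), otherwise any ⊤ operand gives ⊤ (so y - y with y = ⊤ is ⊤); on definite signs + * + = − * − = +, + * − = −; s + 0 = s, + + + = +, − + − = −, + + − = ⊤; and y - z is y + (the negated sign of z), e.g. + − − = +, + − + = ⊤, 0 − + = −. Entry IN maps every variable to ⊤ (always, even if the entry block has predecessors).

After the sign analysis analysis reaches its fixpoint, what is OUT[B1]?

Answer: {a: ⊤, b: ⊤, c: ⊤, d: ⊤, e: +, f: ⊤}

Working:
Fixpoint table:
  B0: | IN=(all ⊤) | OUT={e:+; rest ⊤}
  B1: | IN={e:+; rest ⊤} | OUT={e:+; rest ⊤}
  B2: | IN={e:+; rest ⊤} | OUT={c:+, e:+; rest ⊤}
  B3: | IN={c:+, e:+; rest ⊤} | OUT={c:+, e:+; rest ⊤}
  B4: | IN={e:+; rest ⊤} | OUT=(all ⊤)
  B5: | IN=(all ⊤) | OUT={b:+; rest ⊤}

Merge at B1: IN[B1] = OUT[B0] = {a: ⊤, b: ⊤, c: ⊤, d: ⊤, e: +, f: ⊤}
Applying B1's transfer function to that IN value gives OUT[B1] (row B1 above).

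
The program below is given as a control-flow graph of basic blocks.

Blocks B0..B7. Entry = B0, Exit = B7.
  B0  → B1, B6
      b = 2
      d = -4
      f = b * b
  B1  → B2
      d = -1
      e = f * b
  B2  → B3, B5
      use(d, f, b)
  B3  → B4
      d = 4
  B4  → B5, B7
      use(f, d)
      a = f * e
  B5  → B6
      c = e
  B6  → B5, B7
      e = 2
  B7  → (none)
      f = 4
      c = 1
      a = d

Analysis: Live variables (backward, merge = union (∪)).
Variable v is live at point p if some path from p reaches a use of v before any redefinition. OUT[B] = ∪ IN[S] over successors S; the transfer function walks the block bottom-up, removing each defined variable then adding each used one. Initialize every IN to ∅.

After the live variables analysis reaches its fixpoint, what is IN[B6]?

Answer: {d}

Trace:
Per-block solution:
  B0:  IN={}  OUT={b, d, f}
  B1:  IN={b, f}  OUT={b, d, e, f}
  B2:  IN={b, d, e, f}  OUT={d, e, f}
  B3:  IN={e, f}  OUT={d, e, f}
  B4:  IN={d, e, f}  OUT={d, e}
  B5:  IN={d, e}  OUT={d}
  B6:  IN={d}  OUT={d, e}
  B7:  IN={d}  OUT={}

Merge at B6: OUT[B6] = IN[B5] ⊔ IN[B7] = {d, e}
Applying B6's transfer function to that OUT value gives IN[B6] (row B6 above).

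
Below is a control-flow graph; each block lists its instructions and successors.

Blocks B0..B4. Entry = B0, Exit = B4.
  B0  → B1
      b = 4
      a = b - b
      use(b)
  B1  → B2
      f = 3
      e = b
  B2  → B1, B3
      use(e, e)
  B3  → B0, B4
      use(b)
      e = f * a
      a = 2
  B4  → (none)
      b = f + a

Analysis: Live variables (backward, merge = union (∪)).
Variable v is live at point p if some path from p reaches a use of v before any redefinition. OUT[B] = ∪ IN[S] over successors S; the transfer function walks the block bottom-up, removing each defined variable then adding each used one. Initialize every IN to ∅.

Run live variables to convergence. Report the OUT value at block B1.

Fixpoint table:
  B0: | IN={} | OUT={a, b}
  B1: | IN={a, b} | OUT={a, b, e, f}
  B2: | IN={a, b, e, f} | OUT={a, b, f}
  B3: | IN={a, b, f} | OUT={a, f}
  B4: | IN={a, f} | OUT={}

Merge at B1: OUT[B1] = IN[B2] = {a, b, e, f}

Answer: {a, b, e, f}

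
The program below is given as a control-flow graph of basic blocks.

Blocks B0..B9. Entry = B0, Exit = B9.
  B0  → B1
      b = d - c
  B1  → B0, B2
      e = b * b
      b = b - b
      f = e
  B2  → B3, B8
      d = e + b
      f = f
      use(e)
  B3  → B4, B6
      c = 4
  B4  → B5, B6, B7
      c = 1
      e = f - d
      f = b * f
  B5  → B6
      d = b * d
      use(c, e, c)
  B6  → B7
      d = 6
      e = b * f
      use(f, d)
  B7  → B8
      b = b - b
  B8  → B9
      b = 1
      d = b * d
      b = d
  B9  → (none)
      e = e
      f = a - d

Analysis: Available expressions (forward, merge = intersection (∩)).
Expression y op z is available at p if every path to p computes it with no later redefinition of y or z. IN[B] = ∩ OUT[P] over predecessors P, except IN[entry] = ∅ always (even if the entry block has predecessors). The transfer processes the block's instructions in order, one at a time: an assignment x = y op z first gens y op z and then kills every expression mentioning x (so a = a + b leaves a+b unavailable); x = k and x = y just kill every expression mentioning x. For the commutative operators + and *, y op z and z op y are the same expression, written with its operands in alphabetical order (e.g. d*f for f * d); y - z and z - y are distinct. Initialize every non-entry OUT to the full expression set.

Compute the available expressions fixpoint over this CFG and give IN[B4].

Converged values:
  B0:  IN={}  OUT={d-c}
  B1:  IN={d-c}  OUT={d-c}
  B2:  IN={d-c}  OUT={b+e}
  B3:  IN={b+e}  OUT={b+e}
  B4:  IN={b+e}  OUT={}
  B5:  IN={}  OUT={}
  B6:  IN={}  OUT={b*f}
  B7:  IN={}  OUT={}
  B8:  IN={}  OUT={}
  B9:  IN={}  OUT={a-d}

Merge at B4: IN[B4] = OUT[B3] = {b+e}

Answer: {b+e}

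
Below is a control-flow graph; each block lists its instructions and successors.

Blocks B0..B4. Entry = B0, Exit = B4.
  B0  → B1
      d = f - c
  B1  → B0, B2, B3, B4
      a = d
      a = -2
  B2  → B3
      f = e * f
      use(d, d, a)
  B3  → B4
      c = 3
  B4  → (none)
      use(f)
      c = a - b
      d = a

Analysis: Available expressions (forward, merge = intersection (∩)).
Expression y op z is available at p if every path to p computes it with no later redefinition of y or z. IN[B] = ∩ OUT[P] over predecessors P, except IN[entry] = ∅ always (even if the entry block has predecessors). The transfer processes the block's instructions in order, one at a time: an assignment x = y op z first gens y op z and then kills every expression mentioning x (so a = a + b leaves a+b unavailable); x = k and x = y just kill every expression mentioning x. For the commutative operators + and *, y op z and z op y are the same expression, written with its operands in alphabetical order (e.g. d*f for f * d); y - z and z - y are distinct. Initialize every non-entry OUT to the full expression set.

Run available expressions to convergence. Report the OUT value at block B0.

Converged values:
  B0:   IN={}   OUT={f-c}
  B1:   IN={f-c}   OUT={f-c}
  B2:   IN={f-c}   OUT={}
  B3:   IN={}   OUT={}
  B4:   IN={}   OUT={a-b}

Merge at B0 (entry node, so the boundary value {} is joined with the incoming edge(s)): IN[B0] = {} ∩ OUT[B1] = {}
Applying B0's transfer function to that IN value gives OUT[B0] (row B0 above).

Answer: {f-c}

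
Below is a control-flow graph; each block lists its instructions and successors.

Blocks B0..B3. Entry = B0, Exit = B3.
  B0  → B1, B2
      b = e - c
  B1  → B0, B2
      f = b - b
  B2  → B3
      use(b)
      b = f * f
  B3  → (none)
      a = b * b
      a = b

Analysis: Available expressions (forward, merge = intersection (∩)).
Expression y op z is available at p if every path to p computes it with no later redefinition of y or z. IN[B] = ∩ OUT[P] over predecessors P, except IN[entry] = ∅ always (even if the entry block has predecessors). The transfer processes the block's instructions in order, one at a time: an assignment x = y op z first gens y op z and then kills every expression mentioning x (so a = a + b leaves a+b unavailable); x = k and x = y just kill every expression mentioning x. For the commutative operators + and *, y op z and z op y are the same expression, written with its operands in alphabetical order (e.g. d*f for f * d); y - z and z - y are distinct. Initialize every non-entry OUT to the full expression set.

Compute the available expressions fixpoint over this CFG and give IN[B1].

Per-block solution:
  B0: | IN={} | OUT={e-c}
  B1: | IN={e-c} | OUT={b-b, e-c}
  B2: | IN={e-c} | OUT={e-c, f*f}
  B3: | IN={e-c, f*f} | OUT={b*b, e-c, f*f}

Merge at B1: IN[B1] = OUT[B0] = {e-c}

Answer: {e-c}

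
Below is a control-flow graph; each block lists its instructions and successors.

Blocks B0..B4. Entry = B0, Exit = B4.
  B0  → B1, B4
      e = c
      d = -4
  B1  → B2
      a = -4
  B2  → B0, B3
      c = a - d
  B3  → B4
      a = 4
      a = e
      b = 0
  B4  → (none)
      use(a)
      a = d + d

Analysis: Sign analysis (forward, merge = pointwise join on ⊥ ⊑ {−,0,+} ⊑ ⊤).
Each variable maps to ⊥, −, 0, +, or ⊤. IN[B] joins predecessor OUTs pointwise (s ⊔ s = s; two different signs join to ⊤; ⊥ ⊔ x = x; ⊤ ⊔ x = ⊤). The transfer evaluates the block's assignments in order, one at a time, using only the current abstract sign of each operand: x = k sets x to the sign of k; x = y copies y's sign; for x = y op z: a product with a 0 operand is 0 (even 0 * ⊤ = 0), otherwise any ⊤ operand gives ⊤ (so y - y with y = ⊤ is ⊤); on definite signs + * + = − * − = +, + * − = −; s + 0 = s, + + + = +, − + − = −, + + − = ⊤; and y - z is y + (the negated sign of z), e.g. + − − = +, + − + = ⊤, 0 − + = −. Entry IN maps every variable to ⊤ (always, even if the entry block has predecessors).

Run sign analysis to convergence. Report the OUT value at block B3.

Answer: {a: ⊤, b: 0, c: ⊤, d: -, e: ⊤, f: ⊤}

Working:
Converged values:
  B0:   IN=(all ⊤)   OUT={d:-; rest ⊤}
  B1:   IN={d:-; rest ⊤}   OUT={a:-, d:-; rest ⊤}
  B2:   IN={a:-, d:-; rest ⊤}   OUT={a:-, d:-; rest ⊤}
  B3:   IN={a:-, d:-; rest ⊤}   OUT={b:0, d:-; rest ⊤}
  B4:   IN={d:-; rest ⊤}   OUT={a:-, d:-; rest ⊤}

Merge at B3: IN[B3] = OUT[B2] = {a: -, b: ⊤, c: ⊤, d: -, e: ⊤, f: ⊤}
Applying B3's transfer function to that IN value gives OUT[B3] (row B3 above).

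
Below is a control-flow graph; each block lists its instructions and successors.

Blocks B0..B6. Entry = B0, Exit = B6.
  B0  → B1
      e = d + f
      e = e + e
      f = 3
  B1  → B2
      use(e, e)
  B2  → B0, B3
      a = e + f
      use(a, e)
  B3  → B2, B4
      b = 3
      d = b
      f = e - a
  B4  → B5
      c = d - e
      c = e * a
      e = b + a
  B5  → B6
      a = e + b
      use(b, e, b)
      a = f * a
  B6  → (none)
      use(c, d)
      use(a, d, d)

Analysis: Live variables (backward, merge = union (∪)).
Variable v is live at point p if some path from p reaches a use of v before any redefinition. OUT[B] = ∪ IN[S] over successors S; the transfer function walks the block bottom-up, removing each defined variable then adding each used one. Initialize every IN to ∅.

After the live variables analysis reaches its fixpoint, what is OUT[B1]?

Converged values:
  B0:   IN={d, f}   OUT={d, e, f}
  B1:   IN={d, e, f}   OUT={d, e, f}
  B2:   IN={d, e, f}   OUT={a, d, e, f}
  B3:   IN={a, e}   OUT={a, b, d, e, f}
  B4:   IN={a, b, d, e, f}   OUT={b, c, d, e, f}
  B5:   IN={b, c, d, e, f}   OUT={a, c, d}
  B6:   IN={a, c, d}   OUT={}

Merge at B1: OUT[B1] = IN[B2] = {d, e, f}

Answer: {d, e, f}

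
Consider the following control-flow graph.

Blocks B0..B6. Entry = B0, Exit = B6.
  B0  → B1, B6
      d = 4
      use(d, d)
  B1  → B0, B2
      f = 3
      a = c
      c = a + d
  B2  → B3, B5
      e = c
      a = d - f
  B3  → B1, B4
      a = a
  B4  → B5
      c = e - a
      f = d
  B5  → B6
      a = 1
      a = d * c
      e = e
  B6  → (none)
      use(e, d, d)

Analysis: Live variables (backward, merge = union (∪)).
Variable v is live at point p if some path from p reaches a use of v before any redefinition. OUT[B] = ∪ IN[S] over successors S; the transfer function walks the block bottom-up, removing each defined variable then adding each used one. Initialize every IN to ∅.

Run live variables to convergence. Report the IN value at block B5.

Answer: {c, d, e}

Trace:
Converged values:
  B0: | IN={c, e} | OUT={c, d, e}
  B1: | IN={c, d, e} | OUT={c, d, e, f}
  B2: | IN={c, d, f} | OUT={a, c, d, e}
  B3: | IN={a, c, d, e} | OUT={a, c, d, e}
  B4: | IN={a, d, e} | OUT={c, d, e}
  B5: | IN={c, d, e} | OUT={d, e}
  B6: | IN={d, e} | OUT={}

Merge at B5: OUT[B5] = IN[B6] = {d, e}
Applying B5's transfer function to that OUT value gives IN[B5] (row B5 above).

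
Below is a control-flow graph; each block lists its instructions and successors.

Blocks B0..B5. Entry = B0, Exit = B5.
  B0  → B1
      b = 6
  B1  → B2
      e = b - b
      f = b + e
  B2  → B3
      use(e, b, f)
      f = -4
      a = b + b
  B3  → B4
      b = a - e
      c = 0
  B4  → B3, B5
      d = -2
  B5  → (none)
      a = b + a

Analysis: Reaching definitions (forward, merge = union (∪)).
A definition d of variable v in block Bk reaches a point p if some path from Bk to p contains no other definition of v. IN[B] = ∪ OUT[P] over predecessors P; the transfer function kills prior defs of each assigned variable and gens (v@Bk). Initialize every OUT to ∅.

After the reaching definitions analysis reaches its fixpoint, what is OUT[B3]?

Answer: {a@B2, b@B3, c@B3, d@B4, e@B1, f@B2}

Trace:
Fixpoint table:
  B0: | IN={} | OUT={b@B0}
  B1: | IN={b@B0} | OUT={b@B0, e@B1, f@B1}
  B2: | IN={b@B0, e@B1, f@B1} | OUT={a@B2, b@B0, e@B1, f@B2}
  B3: | IN={a@B2, b@B0, b@B3, c@B3, d@B4, e@B1, f@B2} | OUT={a@B2, b@B3, c@B3, d@B4, e@B1, f@B2}
  B4: | IN={a@B2, b@B3, c@B3, d@B4, e@B1, f@B2} | OUT={a@B2, b@B3, c@B3, d@B4, e@B1, f@B2}
  B5: | IN={a@B2, b@B3, c@B3, d@B4, e@B1, f@B2} | OUT={a@B5, b@B3, c@B3, d@B4, e@B1, f@B2}

Merge at B3: IN[B3] = OUT[B2] ⊔ OUT[B4] = {a@B2, b@B0, b@B3, c@B3, d@B4, e@B1, f@B2}
Applying B3's transfer function to that IN value gives OUT[B3] (row B3 above).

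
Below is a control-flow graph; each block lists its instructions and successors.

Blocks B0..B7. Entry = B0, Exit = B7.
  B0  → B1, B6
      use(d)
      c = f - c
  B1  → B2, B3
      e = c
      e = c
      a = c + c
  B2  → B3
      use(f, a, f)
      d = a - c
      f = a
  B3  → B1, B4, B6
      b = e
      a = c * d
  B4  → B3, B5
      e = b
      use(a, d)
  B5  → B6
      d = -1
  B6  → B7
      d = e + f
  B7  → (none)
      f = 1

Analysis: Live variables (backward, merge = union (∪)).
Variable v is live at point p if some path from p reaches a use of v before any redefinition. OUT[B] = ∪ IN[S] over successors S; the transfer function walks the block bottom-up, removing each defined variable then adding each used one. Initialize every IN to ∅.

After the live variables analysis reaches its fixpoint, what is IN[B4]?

Answer: {a, b, c, d, f}

Derivation:
Fixpoint table:
  B0: | IN={c, d, e, f} | OUT={c, d, e, f}
  B1: | IN={c, d, f} | OUT={a, c, d, e, f}
  B2: | IN={a, c, e, f} | OUT={c, d, e, f}
  B3: | IN={c, d, e, f} | OUT={a, b, c, d, e, f}
  B4: | IN={a, b, c, d, f} | OUT={c, d, e, f}
  B5: | IN={e, f} | OUT={e, f}
  B6: | IN={e, f} | OUT={}
  B7: | IN={} | OUT={}

Merge at B4: OUT[B4] = IN[B3] ⊔ IN[B5] = {c, d, e, f}
Applying B4's transfer function to that OUT value gives IN[B4] (row B4 above).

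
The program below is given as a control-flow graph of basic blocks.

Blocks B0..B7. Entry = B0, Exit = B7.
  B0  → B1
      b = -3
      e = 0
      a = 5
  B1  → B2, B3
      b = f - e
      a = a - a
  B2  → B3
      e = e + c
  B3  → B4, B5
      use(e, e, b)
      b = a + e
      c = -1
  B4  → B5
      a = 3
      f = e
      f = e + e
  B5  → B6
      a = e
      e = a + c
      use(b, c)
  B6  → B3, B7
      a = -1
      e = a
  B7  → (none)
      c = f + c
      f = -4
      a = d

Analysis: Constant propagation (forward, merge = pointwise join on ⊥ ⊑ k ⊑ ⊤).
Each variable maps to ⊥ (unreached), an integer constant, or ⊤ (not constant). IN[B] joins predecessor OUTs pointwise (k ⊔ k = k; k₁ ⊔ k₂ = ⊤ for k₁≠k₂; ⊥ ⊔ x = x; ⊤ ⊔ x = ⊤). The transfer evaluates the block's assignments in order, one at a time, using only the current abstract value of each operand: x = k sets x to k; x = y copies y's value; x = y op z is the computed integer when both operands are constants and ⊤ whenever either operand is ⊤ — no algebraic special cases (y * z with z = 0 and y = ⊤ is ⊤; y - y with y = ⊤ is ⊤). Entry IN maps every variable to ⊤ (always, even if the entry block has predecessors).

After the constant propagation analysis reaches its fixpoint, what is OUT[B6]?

Per-block solution:
  B0:  IN=(all ⊤)  OUT={a:5, b:-3, e:0; rest ⊤}
  B1:  IN={a:5, b:-3, e:0; rest ⊤}  OUT={a:0, e:0; rest ⊤}
  B2:  IN={a:0, e:0; rest ⊤}  OUT={a:0; rest ⊤}
  B3:  IN=(all ⊤)  OUT={c:-1; rest ⊤}
  B4:  IN={c:-1; rest ⊤}  OUT={a:3, c:-1; rest ⊤}
  B5:  IN={c:-1; rest ⊤}  OUT={c:-1; rest ⊤}
  B6:  IN={c:-1; rest ⊤}  OUT={a:-1, c:-1, e:-1; rest ⊤}
  B7:  IN={a:-1, c:-1, e:-1; rest ⊤}  OUT={e:-1, f:-4; rest ⊤}

Merge at B6: IN[B6] = OUT[B5] = {a: ⊤, b: ⊤, c: -1, d: ⊤, e: ⊤, f: ⊤}
Applying B6's transfer function to that IN value gives OUT[B6] (row B6 above).

Answer: {a: -1, b: ⊤, c: -1, d: ⊤, e: -1, f: ⊤}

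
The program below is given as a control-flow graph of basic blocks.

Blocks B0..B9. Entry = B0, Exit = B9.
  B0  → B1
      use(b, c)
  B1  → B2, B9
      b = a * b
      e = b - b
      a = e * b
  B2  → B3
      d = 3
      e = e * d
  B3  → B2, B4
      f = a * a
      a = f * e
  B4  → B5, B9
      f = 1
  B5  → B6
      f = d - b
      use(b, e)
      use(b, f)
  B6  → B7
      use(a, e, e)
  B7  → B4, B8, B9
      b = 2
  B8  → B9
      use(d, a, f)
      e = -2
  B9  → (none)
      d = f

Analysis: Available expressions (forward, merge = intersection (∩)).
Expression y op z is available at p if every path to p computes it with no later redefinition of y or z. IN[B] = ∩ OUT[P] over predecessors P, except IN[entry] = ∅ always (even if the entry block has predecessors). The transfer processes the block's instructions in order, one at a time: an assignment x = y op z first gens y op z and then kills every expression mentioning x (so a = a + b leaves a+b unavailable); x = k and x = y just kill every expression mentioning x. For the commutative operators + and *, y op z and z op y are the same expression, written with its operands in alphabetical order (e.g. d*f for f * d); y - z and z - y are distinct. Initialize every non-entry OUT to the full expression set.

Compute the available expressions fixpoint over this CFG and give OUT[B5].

Answer: {d-b}

Working:
Converged values:
  B0:   IN={}   OUT={}
  B1:   IN={}   OUT={b*e, b-b}
  B2:   IN={b-b}   OUT={b-b}
  B3:   IN={b-b}   OUT={b-b, e*f}
  B4:   IN={}   OUT={}
  B5:   IN={}   OUT={d-b}
  B6:   IN={d-b}   OUT={d-b}
  B7:   IN={d-b}   OUT={}
  B8:   IN={}   OUT={}
  B9:   IN={}   OUT={}

Merge at B5: IN[B5] = OUT[B4] = {}
Applying B5's transfer function to that IN value gives OUT[B5] (row B5 above).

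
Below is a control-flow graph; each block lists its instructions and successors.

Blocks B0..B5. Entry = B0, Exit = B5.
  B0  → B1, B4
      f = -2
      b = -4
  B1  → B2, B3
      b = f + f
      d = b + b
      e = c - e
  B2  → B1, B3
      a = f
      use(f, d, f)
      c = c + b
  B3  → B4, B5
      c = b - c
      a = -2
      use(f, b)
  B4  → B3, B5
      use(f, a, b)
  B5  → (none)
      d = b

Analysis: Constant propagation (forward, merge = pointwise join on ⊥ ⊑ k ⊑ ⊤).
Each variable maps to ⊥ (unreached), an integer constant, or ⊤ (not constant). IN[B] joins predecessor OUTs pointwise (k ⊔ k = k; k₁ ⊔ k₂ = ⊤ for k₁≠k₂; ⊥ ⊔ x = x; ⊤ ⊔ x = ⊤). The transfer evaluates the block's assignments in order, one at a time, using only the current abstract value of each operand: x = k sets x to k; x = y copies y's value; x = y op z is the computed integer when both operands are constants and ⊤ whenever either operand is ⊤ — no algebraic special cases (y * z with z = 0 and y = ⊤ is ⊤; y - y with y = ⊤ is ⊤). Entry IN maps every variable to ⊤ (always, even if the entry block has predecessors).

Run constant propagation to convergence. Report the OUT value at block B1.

Answer: {a: ⊤, b: -4, c: ⊤, d: -8, e: ⊤, f: -2}

Trace:
Converged values:
  B0:  IN=(all ⊤)  OUT={b:-4, f:-2; rest ⊤}
  B1:  IN={b:-4, f:-2; rest ⊤}  OUT={b:-4, d:-8, f:-2; rest ⊤}
  B2:  IN={b:-4, d:-8, f:-2; rest ⊤}  OUT={a:-2, b:-4, d:-8, f:-2; rest ⊤}
  B3:  IN={b:-4, f:-2; rest ⊤}  OUT={a:-2, b:-4, f:-2; rest ⊤}
  B4:  IN={b:-4, f:-2; rest ⊤}  OUT={b:-4, f:-2; rest ⊤}
  B5:  IN={b:-4, f:-2; rest ⊤}  OUT={b:-4, d:-4, f:-2; rest ⊤}

Merge at B1: IN[B1] = OUT[B0] ⊔ OUT[B2] = {a: ⊤, b: -4, c: ⊤, d: ⊤, e: ⊤, f: -2}
Applying B1's transfer function to that IN value gives OUT[B1] (row B1 above).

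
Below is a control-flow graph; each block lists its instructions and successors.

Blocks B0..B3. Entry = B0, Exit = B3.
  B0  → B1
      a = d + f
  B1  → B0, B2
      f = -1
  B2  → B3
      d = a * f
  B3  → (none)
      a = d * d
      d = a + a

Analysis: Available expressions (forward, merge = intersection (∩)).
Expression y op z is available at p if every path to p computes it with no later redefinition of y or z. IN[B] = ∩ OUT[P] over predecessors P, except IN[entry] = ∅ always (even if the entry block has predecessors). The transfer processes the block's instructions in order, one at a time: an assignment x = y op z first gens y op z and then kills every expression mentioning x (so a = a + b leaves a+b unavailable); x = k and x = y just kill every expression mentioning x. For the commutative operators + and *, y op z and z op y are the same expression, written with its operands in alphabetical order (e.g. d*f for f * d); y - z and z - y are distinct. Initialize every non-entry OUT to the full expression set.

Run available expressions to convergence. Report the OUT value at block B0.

Per-block solution:
  B0: | IN={} | OUT={d+f}
  B1: | IN={d+f} | OUT={}
  B2: | IN={} | OUT={a*f}
  B3: | IN={a*f} | OUT={a+a}

Merge at B0 (entry node, so the boundary value {} is joined with the incoming edge(s)): IN[B0] = {} ∩ OUT[B1] = {}
Applying B0's transfer function to that IN value gives OUT[B0] (row B0 above).

Answer: {d+f}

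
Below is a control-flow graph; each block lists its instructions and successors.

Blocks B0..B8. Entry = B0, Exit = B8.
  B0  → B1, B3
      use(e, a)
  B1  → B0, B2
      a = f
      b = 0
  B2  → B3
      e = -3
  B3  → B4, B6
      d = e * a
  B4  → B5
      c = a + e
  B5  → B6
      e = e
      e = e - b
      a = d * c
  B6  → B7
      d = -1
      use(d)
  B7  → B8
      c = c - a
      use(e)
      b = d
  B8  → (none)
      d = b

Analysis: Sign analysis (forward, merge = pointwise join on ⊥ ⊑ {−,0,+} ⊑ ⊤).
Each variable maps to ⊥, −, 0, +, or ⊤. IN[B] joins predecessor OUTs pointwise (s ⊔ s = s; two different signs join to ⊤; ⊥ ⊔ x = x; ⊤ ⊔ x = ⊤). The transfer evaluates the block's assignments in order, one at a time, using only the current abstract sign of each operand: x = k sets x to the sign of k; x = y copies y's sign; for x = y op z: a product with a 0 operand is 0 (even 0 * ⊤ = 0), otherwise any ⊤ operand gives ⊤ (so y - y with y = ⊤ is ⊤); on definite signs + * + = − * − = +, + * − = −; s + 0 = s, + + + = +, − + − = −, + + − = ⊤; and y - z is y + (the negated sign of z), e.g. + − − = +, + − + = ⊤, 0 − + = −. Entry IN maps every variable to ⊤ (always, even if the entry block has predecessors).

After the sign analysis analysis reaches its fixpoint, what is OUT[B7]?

Answer: {a: ⊤, b: -, c: ⊤, d: -, e: ⊤, f: ⊤}

Trace:
Converged values:
  B0:   IN=(all ⊤)   OUT=(all ⊤)
  B1:   IN=(all ⊤)   OUT={b:0; rest ⊤}
  B2:   IN={b:0; rest ⊤}   OUT={b:0, e:-; rest ⊤}
  B3:   IN=(all ⊤)   OUT=(all ⊤)
  B4:   IN=(all ⊤)   OUT=(all ⊤)
  B5:   IN=(all ⊤)   OUT=(all ⊤)
  B6:   IN=(all ⊤)   OUT={d:-; rest ⊤}
  B7:   IN={d:-; rest ⊤}   OUT={b:-, d:-; rest ⊤}
  B8:   IN={b:-, d:-; rest ⊤}   OUT={b:-, d:-; rest ⊤}

Merge at B7: IN[B7] = OUT[B6] = {a: ⊤, b: ⊤, c: ⊤, d: -, e: ⊤, f: ⊤}
Applying B7's transfer function to that IN value gives OUT[B7] (row B7 above).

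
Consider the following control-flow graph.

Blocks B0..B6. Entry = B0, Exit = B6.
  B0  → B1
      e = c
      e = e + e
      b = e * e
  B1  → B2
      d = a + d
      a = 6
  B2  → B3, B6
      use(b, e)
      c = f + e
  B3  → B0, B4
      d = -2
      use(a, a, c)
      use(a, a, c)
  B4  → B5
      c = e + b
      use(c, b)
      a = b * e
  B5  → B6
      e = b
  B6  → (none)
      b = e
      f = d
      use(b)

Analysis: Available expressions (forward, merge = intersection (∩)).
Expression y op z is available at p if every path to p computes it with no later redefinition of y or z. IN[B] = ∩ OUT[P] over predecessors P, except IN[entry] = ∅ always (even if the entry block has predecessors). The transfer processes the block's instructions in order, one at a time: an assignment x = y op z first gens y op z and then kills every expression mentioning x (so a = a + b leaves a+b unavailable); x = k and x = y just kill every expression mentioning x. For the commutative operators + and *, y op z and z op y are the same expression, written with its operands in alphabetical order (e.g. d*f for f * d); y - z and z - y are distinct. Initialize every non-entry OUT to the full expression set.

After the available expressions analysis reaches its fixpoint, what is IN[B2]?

Fixpoint table:
  B0:   IN={}   OUT={e*e}
  B1:   IN={e*e}   OUT={e*e}
  B2:   IN={e*e}   OUT={e*e, e+f}
  B3:   IN={e*e, e+f}   OUT={e*e, e+f}
  B4:   IN={e*e, e+f}   OUT={b*e, b+e, e*e, e+f}
  B5:   IN={b*e, b+e, e*e, e+f}   OUT={}
  B6:   IN={}   OUT={}

Merge at B2: IN[B2] = OUT[B1] = {e*e}

Answer: {e*e}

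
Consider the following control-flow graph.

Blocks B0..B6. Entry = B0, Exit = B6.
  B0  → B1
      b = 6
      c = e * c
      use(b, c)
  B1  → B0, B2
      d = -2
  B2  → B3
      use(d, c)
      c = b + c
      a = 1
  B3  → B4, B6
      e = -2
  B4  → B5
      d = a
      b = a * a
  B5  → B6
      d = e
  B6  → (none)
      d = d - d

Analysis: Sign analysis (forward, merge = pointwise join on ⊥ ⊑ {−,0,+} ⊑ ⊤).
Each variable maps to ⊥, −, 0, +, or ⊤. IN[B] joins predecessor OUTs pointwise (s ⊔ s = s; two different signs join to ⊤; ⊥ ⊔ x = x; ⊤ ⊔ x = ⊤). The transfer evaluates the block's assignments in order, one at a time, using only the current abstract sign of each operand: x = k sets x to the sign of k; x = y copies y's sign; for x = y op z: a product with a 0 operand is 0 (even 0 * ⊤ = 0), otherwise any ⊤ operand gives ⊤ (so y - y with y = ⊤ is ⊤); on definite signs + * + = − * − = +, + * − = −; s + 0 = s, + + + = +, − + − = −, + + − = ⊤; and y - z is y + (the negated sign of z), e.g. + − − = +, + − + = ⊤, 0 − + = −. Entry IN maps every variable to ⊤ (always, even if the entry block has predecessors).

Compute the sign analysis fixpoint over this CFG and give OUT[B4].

Answer: {a: +, b: +, c: ⊤, d: +, e: -, f: ⊤}

Derivation:
Fixpoint table:
  B0:  IN=(all ⊤)  OUT={b:+; rest ⊤}
  B1:  IN={b:+; rest ⊤}  OUT={b:+, d:-; rest ⊤}
  B2:  IN={b:+, d:-; rest ⊤}  OUT={a:+, b:+, d:-; rest ⊤}
  B3:  IN={a:+, b:+, d:-; rest ⊤}  OUT={a:+, b:+, d:-, e:-; rest ⊤}
  B4:  IN={a:+, b:+, d:-, e:-; rest ⊤}  OUT={a:+, b:+, d:+, e:-; rest ⊤}
  B5:  IN={a:+, b:+, d:+, e:-; rest ⊤}  OUT={a:+, b:+, d:-, e:-; rest ⊤}
  B6:  IN={a:+, b:+, d:-, e:-; rest ⊤}  OUT={a:+, b:+, e:-; rest ⊤}

Merge at B4: IN[B4] = OUT[B3] = {a: +, b: +, c: ⊤, d: -, e: -, f: ⊤}
Applying B4's transfer function to that IN value gives OUT[B4] (row B4 above).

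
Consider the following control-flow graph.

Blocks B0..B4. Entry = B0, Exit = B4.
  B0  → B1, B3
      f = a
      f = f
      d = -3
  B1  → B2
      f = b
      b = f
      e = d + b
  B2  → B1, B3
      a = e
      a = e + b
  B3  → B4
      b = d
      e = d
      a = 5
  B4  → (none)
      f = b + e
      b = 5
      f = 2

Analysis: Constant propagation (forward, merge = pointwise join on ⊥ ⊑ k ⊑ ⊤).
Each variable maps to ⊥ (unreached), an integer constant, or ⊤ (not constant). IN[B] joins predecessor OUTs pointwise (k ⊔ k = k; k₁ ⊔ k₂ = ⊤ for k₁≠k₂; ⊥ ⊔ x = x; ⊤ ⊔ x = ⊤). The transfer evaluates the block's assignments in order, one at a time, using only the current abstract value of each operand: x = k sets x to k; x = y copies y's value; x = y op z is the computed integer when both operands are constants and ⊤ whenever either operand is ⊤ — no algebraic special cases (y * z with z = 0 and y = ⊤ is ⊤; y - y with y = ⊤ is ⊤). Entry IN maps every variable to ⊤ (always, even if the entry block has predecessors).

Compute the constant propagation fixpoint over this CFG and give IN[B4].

Answer: {a: 5, b: -3, c: ⊤, d: -3, e: -3, f: ⊤}

Working:
Fixpoint table:
  B0:  IN=(all ⊤)  OUT={d:-3; rest ⊤}
  B1:  IN={d:-3; rest ⊤}  OUT={d:-3; rest ⊤}
  B2:  IN={d:-3; rest ⊤}  OUT={d:-3; rest ⊤}
  B3:  IN={d:-3; rest ⊤}  OUT={a:5, b:-3, d:-3, e:-3; rest ⊤}
  B4:  IN={a:5, b:-3, d:-3, e:-3; rest ⊤}  OUT={a:5, b:5, d:-3, e:-3, f:2; rest ⊤}

Merge at B4: IN[B4] = OUT[B3] = {a: 5, b: -3, c: ⊤, d: -3, e: -3, f: ⊤}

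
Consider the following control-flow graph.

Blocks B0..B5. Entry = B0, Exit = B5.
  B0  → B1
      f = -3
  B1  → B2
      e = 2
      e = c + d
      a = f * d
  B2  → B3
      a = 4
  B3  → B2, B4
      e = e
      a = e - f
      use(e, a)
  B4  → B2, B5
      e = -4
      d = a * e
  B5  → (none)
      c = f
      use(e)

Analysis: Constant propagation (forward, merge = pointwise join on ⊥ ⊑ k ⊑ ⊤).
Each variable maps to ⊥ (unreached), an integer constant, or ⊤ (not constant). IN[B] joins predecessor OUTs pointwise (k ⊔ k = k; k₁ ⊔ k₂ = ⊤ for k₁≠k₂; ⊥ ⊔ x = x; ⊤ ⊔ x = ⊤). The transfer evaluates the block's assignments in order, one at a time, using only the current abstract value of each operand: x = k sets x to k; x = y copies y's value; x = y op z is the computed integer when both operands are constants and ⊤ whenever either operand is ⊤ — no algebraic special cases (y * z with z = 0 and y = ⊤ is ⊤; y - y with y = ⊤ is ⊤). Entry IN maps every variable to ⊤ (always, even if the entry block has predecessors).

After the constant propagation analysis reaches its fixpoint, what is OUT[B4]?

Answer: {a: ⊤, b: ⊤, c: ⊤, d: ⊤, e: -4, f: -3}

Working:
Fixpoint table:
  B0:   IN=(all ⊤)   OUT={f:-3; rest ⊤}
  B1:   IN={f:-3; rest ⊤}   OUT={f:-3; rest ⊤}
  B2:   IN={f:-3; rest ⊤}   OUT={a:4, f:-3; rest ⊤}
  B3:   IN={a:4, f:-3; rest ⊤}   OUT={f:-3; rest ⊤}
  B4:   IN={f:-3; rest ⊤}   OUT={e:-4, f:-3; rest ⊤}
  B5:   IN={e:-4, f:-3; rest ⊤}   OUT={c:-3, e:-4, f:-3; rest ⊤}

Merge at B4: IN[B4] = OUT[B3] = {a: ⊤, b: ⊤, c: ⊤, d: ⊤, e: ⊤, f: -3}
Applying B4's transfer function to that IN value gives OUT[B4] (row B4 above).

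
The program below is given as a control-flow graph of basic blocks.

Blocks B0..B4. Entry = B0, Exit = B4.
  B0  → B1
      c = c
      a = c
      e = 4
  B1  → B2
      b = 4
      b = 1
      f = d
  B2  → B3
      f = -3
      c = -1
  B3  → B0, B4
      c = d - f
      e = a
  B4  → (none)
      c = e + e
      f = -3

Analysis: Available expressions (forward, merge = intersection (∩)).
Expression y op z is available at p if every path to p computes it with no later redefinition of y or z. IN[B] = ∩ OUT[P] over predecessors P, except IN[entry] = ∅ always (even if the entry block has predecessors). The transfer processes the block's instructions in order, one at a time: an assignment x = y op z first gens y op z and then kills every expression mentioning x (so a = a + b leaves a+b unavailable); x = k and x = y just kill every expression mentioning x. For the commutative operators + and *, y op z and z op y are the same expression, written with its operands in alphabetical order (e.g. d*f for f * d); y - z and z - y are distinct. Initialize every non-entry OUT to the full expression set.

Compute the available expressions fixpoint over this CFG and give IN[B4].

Answer: {d-f}

Derivation:
Converged values:
  B0:   IN={}   OUT={}
  B1:   IN={}   OUT={}
  B2:   IN={}   OUT={}
  B3:   IN={}   OUT={d-f}
  B4:   IN={d-f}   OUT={e+e}

Merge at B4: IN[B4] = OUT[B3] = {d-f}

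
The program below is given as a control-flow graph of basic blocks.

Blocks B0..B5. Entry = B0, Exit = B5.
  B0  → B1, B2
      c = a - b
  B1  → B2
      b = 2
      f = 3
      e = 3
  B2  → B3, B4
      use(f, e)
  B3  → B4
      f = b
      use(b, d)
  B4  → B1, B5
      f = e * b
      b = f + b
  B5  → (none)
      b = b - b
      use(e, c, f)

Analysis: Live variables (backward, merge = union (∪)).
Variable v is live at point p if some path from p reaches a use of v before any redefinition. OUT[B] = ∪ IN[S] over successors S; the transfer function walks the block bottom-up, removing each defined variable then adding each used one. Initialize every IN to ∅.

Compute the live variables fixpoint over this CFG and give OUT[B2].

Answer: {b, c, d, e}

Working:
Converged values:
  B0:   IN={a, b, d, e, f}   OUT={b, c, d, e, f}
  B1:   IN={c, d}   OUT={b, c, d, e, f}
  B2:   IN={b, c, d, e, f}   OUT={b, c, d, e}
  B3:   IN={b, c, d, e}   OUT={b, c, d, e}
  B4:   IN={b, c, d, e}   OUT={b, c, d, e, f}
  B5:   IN={b, c, e, f}   OUT={}

Merge at B2: OUT[B2] = IN[B3] ⊔ IN[B4] = {b, c, d, e}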